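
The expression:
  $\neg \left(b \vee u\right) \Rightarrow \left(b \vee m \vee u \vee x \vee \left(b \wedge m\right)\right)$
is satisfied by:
  {b: True, m: True, u: True, x: True}
  {b: True, m: True, u: True, x: False}
  {b: True, m: True, x: True, u: False}
  {b: True, m: True, x: False, u: False}
  {b: True, u: True, x: True, m: False}
  {b: True, u: True, x: False, m: False}
  {b: True, u: False, x: True, m: False}
  {b: True, u: False, x: False, m: False}
  {m: True, u: True, x: True, b: False}
  {m: True, u: True, x: False, b: False}
  {m: True, x: True, u: False, b: False}
  {m: True, x: False, u: False, b: False}
  {u: True, x: True, m: False, b: False}
  {u: True, m: False, x: False, b: False}
  {x: True, m: False, u: False, b: False}


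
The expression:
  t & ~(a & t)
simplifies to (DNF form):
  t & ~a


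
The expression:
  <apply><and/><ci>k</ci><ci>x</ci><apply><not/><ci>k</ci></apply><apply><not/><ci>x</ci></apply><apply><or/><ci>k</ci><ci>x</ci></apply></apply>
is never true.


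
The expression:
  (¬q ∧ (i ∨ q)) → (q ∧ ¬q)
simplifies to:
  q ∨ ¬i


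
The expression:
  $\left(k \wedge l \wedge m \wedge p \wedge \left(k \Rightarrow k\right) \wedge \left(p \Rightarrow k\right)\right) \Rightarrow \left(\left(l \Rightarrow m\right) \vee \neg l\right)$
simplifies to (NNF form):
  $\text{True}$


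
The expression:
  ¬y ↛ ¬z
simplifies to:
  z ∧ ¬y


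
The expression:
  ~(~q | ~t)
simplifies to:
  q & t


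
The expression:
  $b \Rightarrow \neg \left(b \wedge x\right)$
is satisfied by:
  {x: False, b: False}
  {b: True, x: False}
  {x: True, b: False}


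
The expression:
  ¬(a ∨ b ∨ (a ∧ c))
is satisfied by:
  {b: False, a: False}


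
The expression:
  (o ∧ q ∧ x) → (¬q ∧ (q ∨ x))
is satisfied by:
  {o: False, q: False, x: False}
  {x: True, o: False, q: False}
  {q: True, o: False, x: False}
  {x: True, q: True, o: False}
  {o: True, x: False, q: False}
  {x: True, o: True, q: False}
  {q: True, o: True, x: False}


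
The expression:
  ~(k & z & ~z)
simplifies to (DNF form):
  True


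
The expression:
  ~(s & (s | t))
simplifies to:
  ~s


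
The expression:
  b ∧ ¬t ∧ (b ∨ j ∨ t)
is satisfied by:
  {b: True, t: False}


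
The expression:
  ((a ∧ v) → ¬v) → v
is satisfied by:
  {v: True}


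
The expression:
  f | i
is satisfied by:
  {i: True, f: True}
  {i: True, f: False}
  {f: True, i: False}


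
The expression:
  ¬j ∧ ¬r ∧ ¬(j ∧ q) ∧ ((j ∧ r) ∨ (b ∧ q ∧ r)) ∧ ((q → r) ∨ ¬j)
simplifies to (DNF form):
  False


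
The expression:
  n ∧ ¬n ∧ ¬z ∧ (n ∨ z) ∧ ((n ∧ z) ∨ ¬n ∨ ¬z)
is never true.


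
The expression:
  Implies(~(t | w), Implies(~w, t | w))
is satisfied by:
  {t: True, w: True}
  {t: True, w: False}
  {w: True, t: False}


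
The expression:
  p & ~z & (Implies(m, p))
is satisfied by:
  {p: True, z: False}


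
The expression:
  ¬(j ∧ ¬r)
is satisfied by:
  {r: True, j: False}
  {j: False, r: False}
  {j: True, r: True}


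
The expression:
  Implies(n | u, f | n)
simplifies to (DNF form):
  f | n | ~u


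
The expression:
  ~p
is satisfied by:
  {p: False}


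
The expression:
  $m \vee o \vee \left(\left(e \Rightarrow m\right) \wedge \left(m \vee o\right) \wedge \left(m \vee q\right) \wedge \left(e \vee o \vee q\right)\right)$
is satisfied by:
  {o: True, m: True}
  {o: True, m: False}
  {m: True, o: False}


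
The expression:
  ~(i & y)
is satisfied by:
  {y: False, i: False}
  {i: True, y: False}
  {y: True, i: False}


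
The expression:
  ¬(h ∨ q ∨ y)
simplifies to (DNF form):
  ¬h ∧ ¬q ∧ ¬y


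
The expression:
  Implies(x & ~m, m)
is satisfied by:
  {m: True, x: False}
  {x: False, m: False}
  {x: True, m: True}


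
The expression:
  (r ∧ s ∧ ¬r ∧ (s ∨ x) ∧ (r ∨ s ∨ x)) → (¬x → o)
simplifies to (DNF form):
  True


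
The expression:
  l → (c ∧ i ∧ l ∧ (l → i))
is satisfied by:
  {c: True, i: True, l: False}
  {c: True, i: False, l: False}
  {i: True, c: False, l: False}
  {c: False, i: False, l: False}
  {c: True, l: True, i: True}


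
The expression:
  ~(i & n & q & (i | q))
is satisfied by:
  {q: False, n: False, i: False}
  {i: True, q: False, n: False}
  {n: True, q: False, i: False}
  {i: True, n: True, q: False}
  {q: True, i: False, n: False}
  {i: True, q: True, n: False}
  {n: True, q: True, i: False}


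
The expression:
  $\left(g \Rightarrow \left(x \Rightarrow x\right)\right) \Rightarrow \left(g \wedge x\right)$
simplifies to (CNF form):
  $g \wedge x$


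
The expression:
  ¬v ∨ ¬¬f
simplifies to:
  f ∨ ¬v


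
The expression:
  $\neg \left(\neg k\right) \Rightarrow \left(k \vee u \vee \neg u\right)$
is always true.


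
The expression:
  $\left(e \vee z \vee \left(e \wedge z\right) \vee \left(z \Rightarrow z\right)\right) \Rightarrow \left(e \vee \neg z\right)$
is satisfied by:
  {e: True, z: False}
  {z: False, e: False}
  {z: True, e: True}


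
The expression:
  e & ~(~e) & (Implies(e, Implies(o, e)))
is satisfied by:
  {e: True}


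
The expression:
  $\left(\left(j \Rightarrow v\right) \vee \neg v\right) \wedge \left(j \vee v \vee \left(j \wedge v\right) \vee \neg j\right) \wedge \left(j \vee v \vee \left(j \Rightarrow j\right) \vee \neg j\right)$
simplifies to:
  $\text{True}$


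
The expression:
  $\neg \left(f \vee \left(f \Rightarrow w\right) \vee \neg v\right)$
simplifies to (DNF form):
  $\text{False}$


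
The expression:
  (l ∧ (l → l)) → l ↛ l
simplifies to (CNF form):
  ¬l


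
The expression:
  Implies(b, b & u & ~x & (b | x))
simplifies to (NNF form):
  ~b | (u & ~x)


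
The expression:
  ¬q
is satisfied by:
  {q: False}


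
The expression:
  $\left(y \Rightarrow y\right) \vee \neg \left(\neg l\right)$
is always true.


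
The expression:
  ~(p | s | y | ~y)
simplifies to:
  False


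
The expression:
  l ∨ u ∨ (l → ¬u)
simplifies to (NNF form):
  True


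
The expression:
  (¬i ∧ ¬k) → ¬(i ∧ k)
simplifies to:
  True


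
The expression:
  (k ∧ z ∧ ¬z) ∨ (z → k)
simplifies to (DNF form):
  k ∨ ¬z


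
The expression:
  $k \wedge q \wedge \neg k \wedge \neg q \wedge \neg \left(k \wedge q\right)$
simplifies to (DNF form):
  $\text{False}$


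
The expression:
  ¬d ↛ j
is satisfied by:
  {j: True, d: False}
  {d: False, j: False}
  {d: True, j: True}


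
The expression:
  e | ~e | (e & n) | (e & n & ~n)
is always true.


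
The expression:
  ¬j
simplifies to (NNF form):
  ¬j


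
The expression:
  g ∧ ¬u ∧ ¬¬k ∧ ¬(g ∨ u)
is never true.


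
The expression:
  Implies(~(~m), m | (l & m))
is always true.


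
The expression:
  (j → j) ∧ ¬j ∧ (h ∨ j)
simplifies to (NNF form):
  h ∧ ¬j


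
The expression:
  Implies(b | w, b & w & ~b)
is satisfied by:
  {w: False, b: False}


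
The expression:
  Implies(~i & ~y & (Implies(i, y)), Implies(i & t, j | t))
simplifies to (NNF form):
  True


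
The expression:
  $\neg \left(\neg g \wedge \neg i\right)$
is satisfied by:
  {i: True, g: True}
  {i: True, g: False}
  {g: True, i: False}


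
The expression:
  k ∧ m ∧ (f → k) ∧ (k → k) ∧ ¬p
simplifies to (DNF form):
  k ∧ m ∧ ¬p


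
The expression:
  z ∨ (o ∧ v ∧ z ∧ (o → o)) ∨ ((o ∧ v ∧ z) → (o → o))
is always true.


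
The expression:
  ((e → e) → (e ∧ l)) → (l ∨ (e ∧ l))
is always true.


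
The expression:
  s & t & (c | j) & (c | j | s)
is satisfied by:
  {t: True, c: True, j: True, s: True}
  {t: True, c: True, s: True, j: False}
  {t: True, j: True, s: True, c: False}


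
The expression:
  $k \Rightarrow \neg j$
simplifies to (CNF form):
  $\neg j \vee \neg k$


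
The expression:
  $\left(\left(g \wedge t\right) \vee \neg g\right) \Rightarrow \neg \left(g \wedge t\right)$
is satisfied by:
  {g: False, t: False}
  {t: True, g: False}
  {g: True, t: False}


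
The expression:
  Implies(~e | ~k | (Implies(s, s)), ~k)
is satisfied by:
  {k: False}


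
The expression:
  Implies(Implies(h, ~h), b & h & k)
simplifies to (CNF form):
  h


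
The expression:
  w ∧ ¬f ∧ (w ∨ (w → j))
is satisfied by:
  {w: True, f: False}


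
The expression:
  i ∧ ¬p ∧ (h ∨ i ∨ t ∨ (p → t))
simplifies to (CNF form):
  i ∧ ¬p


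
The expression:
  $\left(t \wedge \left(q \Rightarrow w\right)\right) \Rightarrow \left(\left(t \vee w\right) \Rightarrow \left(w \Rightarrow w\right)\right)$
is always true.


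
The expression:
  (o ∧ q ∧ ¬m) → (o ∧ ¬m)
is always true.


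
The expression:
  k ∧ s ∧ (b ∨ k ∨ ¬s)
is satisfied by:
  {s: True, k: True}


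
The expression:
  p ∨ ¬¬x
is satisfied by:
  {x: True, p: True}
  {x: True, p: False}
  {p: True, x: False}


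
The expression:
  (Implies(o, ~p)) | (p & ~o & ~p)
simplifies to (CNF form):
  ~o | ~p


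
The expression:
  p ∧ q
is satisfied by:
  {p: True, q: True}


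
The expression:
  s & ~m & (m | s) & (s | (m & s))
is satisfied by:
  {s: True, m: False}


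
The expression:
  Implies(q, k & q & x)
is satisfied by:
  {k: True, x: True, q: False}
  {k: True, x: False, q: False}
  {x: True, k: False, q: False}
  {k: False, x: False, q: False}
  {k: True, q: True, x: True}


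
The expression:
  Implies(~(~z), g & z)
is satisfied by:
  {g: True, z: False}
  {z: False, g: False}
  {z: True, g: True}


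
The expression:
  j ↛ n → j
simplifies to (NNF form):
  True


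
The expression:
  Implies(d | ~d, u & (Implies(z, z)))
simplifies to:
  u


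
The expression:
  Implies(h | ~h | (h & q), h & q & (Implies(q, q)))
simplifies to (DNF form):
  h & q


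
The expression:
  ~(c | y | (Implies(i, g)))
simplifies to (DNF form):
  i & ~c & ~g & ~y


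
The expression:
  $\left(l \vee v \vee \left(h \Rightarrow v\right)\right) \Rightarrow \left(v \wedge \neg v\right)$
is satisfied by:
  {h: True, v: False, l: False}


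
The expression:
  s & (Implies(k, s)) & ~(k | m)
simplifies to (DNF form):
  s & ~k & ~m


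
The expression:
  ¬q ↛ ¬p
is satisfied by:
  {p: True, q: False}


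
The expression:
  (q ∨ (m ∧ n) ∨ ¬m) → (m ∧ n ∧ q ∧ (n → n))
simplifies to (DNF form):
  (m ∧ n ∧ q) ∨ (m ∧ n ∧ ¬n) ∨ (m ∧ q ∧ ¬q) ∨ (m ∧ ¬n ∧ ¬q)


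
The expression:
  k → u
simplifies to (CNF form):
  u ∨ ¬k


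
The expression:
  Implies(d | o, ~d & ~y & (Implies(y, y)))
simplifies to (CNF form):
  ~d & (~o | ~y)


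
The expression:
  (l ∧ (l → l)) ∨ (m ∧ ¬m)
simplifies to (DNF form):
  l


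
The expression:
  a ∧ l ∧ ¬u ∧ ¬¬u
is never true.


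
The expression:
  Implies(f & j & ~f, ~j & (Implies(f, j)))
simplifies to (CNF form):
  True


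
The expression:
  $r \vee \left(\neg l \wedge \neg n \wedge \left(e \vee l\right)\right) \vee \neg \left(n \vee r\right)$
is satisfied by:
  {r: True, n: False}
  {n: False, r: False}
  {n: True, r: True}


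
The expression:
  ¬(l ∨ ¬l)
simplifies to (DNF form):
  False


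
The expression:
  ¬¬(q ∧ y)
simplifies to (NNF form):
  q ∧ y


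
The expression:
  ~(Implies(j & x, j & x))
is never true.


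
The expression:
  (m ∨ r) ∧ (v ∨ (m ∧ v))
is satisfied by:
  {r: True, m: True, v: True}
  {r: True, v: True, m: False}
  {m: True, v: True, r: False}


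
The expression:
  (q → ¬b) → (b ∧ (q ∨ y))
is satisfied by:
  {b: True, y: True, q: True}
  {b: True, y: True, q: False}
  {b: True, q: True, y: False}


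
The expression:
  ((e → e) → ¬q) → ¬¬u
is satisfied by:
  {q: True, u: True}
  {q: True, u: False}
  {u: True, q: False}


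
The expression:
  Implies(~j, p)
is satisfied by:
  {p: True, j: True}
  {p: True, j: False}
  {j: True, p: False}


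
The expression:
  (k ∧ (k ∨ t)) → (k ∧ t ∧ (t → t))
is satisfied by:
  {t: True, k: False}
  {k: False, t: False}
  {k: True, t: True}


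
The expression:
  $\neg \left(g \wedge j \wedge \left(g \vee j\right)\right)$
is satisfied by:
  {g: False, j: False}
  {j: True, g: False}
  {g: True, j: False}


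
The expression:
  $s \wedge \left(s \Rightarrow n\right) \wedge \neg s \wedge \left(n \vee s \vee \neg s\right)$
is never true.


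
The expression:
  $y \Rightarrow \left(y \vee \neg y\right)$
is always true.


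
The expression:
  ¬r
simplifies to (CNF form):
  ¬r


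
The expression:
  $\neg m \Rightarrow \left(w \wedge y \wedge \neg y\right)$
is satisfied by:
  {m: True}


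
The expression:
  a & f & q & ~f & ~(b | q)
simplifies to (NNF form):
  False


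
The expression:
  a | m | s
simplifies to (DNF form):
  a | m | s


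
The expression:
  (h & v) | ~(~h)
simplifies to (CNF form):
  h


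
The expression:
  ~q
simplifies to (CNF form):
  ~q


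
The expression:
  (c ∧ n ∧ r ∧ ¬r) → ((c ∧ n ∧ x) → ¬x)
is always true.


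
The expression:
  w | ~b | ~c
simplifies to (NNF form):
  w | ~b | ~c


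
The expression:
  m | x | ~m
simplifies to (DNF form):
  True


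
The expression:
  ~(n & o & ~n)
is always true.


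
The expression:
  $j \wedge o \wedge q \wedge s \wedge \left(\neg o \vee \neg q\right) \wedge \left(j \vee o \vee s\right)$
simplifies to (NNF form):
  $\text{False}$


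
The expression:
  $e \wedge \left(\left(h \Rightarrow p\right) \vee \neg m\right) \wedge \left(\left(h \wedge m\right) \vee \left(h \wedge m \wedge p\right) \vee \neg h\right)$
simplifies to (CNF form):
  $e \wedge \left(m \vee \neg h\right) \wedge \left(p \vee \neg h\right)$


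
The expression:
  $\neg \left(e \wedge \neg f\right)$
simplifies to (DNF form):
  $f \vee \neg e$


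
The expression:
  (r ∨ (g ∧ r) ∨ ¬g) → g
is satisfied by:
  {g: True}


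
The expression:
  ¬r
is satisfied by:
  {r: False}


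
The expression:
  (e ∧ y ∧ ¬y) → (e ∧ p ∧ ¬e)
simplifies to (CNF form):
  True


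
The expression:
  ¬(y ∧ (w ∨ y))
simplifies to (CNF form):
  ¬y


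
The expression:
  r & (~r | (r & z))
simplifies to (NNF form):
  r & z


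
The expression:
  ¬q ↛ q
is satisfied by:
  {q: False}


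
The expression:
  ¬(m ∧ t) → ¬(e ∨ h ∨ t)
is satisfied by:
  {t: True, m: True, h: False, e: False}
  {t: True, e: True, m: True, h: False}
  {t: True, h: True, m: True, e: False}
  {t: True, e: True, h: True, m: True}
  {m: True, e: False, h: False, t: False}
  {e: False, m: False, h: False, t: False}


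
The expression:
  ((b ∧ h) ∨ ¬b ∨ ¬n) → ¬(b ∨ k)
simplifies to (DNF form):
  (b ∧ ¬b) ∨ (¬b ∧ ¬k) ∨ (b ∧ n ∧ ¬b) ∨ (b ∧ n ∧ ¬h) ∨ (b ∧ ¬b ∧ ¬h) ∨ (n ∧ ¬b ∧ ¬k) ∨ (n ∧ ¬h ∧ ¬k) ∨ (¬b ∧ ¬h ∧ ¬k)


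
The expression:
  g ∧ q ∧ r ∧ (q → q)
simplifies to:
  g ∧ q ∧ r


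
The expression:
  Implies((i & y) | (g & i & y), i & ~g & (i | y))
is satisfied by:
  {g: False, y: False, i: False}
  {i: True, g: False, y: False}
  {y: True, g: False, i: False}
  {i: True, y: True, g: False}
  {g: True, i: False, y: False}
  {i: True, g: True, y: False}
  {y: True, g: True, i: False}


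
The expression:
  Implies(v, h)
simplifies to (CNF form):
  h | ~v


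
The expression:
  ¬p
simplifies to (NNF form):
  ¬p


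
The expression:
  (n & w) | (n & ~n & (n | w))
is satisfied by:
  {w: True, n: True}


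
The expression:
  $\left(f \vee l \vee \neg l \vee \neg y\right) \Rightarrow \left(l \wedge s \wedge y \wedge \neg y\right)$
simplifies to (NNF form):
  $\text{False}$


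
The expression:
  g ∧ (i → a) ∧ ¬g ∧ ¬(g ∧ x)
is never true.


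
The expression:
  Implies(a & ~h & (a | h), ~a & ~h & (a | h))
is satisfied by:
  {h: True, a: False}
  {a: False, h: False}
  {a: True, h: True}


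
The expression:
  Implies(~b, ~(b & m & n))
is always true.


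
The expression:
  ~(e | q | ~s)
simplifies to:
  s & ~e & ~q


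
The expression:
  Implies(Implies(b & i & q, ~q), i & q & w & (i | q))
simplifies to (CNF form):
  i & q & (b | w)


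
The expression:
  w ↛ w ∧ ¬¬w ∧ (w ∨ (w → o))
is never true.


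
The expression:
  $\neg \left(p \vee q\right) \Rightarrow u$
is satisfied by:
  {q: True, u: True, p: True}
  {q: True, u: True, p: False}
  {q: True, p: True, u: False}
  {q: True, p: False, u: False}
  {u: True, p: True, q: False}
  {u: True, p: False, q: False}
  {p: True, u: False, q: False}


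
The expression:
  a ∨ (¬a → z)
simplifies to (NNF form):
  a ∨ z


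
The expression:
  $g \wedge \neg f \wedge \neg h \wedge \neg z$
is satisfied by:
  {g: True, h: False, z: False, f: False}


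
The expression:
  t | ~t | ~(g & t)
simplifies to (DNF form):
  True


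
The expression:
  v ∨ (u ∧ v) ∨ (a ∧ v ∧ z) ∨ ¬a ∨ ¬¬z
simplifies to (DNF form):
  v ∨ z ∨ ¬a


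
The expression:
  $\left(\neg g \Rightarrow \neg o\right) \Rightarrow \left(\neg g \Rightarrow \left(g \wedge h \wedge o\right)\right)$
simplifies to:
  $g \vee o$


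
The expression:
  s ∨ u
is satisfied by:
  {u: True, s: True}
  {u: True, s: False}
  {s: True, u: False}


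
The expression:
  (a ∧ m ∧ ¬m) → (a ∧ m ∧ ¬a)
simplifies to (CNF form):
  True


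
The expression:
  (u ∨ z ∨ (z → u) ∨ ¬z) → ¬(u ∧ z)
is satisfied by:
  {u: False, z: False}
  {z: True, u: False}
  {u: True, z: False}


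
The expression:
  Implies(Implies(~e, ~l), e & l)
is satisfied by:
  {l: True}


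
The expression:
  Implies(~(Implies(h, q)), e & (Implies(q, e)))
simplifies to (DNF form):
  e | q | ~h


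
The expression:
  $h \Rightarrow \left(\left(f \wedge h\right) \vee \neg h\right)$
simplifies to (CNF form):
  $f \vee \neg h$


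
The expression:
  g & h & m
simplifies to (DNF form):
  g & h & m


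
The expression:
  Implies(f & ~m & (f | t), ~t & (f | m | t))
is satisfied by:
  {m: True, t: False, f: False}
  {t: False, f: False, m: False}
  {f: True, m: True, t: False}
  {f: True, t: False, m: False}
  {m: True, t: True, f: False}
  {t: True, m: False, f: False}
  {f: True, t: True, m: True}


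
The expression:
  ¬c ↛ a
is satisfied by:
  {a: True, c: False}
  {c: False, a: False}
  {c: True, a: True}


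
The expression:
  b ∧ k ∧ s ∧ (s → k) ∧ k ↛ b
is never true.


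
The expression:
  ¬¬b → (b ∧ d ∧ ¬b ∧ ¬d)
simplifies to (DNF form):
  ¬b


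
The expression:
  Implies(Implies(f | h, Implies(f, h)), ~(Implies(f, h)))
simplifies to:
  f & ~h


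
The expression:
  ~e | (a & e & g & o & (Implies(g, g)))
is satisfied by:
  {a: True, o: True, g: True, e: False}
  {a: True, o: True, g: False, e: False}
  {a: True, g: True, o: False, e: False}
  {a: True, g: False, o: False, e: False}
  {o: True, g: True, a: False, e: False}
  {o: True, a: False, g: False, e: False}
  {o: False, g: True, a: False, e: False}
  {o: False, a: False, g: False, e: False}
  {a: True, e: True, o: True, g: True}


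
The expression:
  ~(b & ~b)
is always true.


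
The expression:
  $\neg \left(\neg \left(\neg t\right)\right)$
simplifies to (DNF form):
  $\neg t$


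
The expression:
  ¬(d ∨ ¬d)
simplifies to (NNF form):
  False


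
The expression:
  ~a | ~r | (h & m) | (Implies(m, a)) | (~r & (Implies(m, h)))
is always true.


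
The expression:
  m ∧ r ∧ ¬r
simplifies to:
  False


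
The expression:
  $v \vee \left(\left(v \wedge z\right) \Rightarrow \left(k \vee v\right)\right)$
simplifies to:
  $\text{True}$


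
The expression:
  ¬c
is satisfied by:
  {c: False}


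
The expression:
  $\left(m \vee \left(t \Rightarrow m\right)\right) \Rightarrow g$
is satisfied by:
  {t: True, g: True, m: False}
  {g: True, m: False, t: False}
  {t: True, g: True, m: True}
  {g: True, m: True, t: False}
  {t: True, m: False, g: False}


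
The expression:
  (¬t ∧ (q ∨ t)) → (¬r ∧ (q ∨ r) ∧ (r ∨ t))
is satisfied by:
  {t: True, q: False}
  {q: False, t: False}
  {q: True, t: True}


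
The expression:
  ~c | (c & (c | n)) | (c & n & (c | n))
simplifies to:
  True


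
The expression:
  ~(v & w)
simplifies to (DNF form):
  ~v | ~w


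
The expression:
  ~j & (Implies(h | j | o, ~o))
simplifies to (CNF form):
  ~j & ~o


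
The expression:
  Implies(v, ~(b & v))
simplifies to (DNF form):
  ~b | ~v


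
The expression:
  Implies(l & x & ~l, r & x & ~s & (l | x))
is always true.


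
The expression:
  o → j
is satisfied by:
  {j: True, o: False}
  {o: False, j: False}
  {o: True, j: True}


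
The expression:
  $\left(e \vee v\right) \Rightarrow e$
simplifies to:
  $e \vee \neg v$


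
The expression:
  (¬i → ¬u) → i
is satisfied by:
  {i: True, u: True}
  {i: True, u: False}
  {u: True, i: False}


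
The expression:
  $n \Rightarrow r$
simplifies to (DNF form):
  $r \vee \neg n$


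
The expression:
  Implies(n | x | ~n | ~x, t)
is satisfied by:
  {t: True}


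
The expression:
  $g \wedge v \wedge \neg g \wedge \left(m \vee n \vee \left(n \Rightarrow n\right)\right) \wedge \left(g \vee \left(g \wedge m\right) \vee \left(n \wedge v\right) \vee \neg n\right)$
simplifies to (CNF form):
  $\text{False}$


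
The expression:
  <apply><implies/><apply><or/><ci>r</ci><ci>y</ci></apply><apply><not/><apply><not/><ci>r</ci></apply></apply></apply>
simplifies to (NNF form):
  <apply><or/><ci>r</ci><apply><not/><ci>y</ci></apply></apply>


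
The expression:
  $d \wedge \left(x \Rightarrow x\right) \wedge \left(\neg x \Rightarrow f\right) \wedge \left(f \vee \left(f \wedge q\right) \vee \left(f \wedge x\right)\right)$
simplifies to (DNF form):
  $d \wedge f$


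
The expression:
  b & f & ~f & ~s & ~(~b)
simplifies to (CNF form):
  False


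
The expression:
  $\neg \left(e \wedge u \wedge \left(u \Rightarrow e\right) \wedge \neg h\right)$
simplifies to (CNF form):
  $h \vee \neg e \vee \neg u$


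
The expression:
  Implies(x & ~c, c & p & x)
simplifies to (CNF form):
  c | ~x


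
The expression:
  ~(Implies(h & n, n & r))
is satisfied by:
  {h: True, n: True, r: False}


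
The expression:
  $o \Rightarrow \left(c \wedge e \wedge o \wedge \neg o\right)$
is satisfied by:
  {o: False}


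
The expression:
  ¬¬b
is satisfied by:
  {b: True}


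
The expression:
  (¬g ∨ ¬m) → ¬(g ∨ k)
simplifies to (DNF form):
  (g ∧ m) ∨ (¬g ∧ ¬k)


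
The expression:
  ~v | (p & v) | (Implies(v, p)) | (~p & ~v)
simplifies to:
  p | ~v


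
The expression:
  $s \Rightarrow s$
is always true.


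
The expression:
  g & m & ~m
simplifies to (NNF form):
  False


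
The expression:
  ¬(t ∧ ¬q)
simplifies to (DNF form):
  q ∨ ¬t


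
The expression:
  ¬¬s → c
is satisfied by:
  {c: True, s: False}
  {s: False, c: False}
  {s: True, c: True}


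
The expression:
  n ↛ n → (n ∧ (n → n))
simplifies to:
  True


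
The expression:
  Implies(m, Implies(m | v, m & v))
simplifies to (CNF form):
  v | ~m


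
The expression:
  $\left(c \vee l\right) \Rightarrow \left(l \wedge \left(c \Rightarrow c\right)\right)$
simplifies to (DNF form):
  $l \vee \neg c$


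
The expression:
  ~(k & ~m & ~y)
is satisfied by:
  {y: True, m: True, k: False}
  {y: True, k: False, m: False}
  {m: True, k: False, y: False}
  {m: False, k: False, y: False}
  {y: True, m: True, k: True}
  {y: True, k: True, m: False}
  {m: True, k: True, y: False}


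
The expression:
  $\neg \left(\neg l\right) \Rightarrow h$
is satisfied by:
  {h: True, l: False}
  {l: False, h: False}
  {l: True, h: True}


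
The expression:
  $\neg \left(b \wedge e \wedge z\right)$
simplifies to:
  $\neg b \vee \neg e \vee \neg z$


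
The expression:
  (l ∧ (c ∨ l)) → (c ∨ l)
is always true.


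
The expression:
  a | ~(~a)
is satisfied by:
  {a: True}


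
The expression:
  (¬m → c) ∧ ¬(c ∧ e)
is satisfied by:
  {m: True, e: False, c: False}
  {c: True, m: True, e: False}
  {c: True, m: False, e: False}
  {e: True, m: True, c: False}


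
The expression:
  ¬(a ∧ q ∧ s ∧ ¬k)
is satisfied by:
  {k: True, s: False, q: False, a: False}
  {k: False, s: False, q: False, a: False}
  {a: True, k: True, s: False, q: False}
  {a: True, k: False, s: False, q: False}
  {k: True, q: True, a: False, s: False}
  {q: True, a: False, s: False, k: False}
  {a: True, q: True, k: True, s: False}
  {a: True, q: True, k: False, s: False}
  {k: True, s: True, a: False, q: False}
  {s: True, a: False, q: False, k: False}
  {k: True, a: True, s: True, q: False}
  {a: True, s: True, k: False, q: False}
  {k: True, q: True, s: True, a: False}
  {q: True, s: True, a: False, k: False}
  {a: True, q: True, s: True, k: True}


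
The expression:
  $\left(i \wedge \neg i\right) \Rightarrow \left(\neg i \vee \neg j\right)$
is always true.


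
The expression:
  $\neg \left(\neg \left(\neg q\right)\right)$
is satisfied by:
  {q: False}


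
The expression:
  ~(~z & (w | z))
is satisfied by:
  {z: True, w: False}
  {w: False, z: False}
  {w: True, z: True}


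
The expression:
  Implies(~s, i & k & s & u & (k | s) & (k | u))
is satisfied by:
  {s: True}


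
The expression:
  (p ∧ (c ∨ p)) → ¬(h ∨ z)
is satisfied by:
  {z: False, p: False, h: False}
  {h: True, z: False, p: False}
  {z: True, h: False, p: False}
  {h: True, z: True, p: False}
  {p: True, h: False, z: False}


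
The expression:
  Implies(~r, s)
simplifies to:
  r | s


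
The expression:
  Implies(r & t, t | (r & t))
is always true.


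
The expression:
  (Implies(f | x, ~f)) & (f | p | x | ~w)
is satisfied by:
  {x: True, p: True, f: False, w: False}
  {x: True, f: False, w: False, p: False}
  {p: True, f: False, w: False, x: False}
  {p: False, f: False, w: False, x: False}
  {x: True, w: True, p: True, f: False}
  {x: True, w: True, p: False, f: False}
  {w: True, p: True, x: False, f: False}


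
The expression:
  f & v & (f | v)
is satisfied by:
  {f: True, v: True}


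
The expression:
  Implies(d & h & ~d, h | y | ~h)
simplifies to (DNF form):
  True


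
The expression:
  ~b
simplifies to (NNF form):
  ~b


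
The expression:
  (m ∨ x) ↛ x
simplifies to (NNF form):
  m ∧ ¬x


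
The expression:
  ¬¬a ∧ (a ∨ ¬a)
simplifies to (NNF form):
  a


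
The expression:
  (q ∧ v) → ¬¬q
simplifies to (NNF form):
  True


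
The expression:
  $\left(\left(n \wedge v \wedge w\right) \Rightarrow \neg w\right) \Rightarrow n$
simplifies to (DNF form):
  $n$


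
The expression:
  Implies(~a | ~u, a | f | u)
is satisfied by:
  {a: True, u: True, f: True}
  {a: True, u: True, f: False}
  {a: True, f: True, u: False}
  {a: True, f: False, u: False}
  {u: True, f: True, a: False}
  {u: True, f: False, a: False}
  {f: True, u: False, a: False}


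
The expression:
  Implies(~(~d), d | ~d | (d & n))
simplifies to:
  True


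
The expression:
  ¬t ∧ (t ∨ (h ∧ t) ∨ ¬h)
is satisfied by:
  {h: False, t: False}


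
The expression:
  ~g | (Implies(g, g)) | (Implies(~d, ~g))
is always true.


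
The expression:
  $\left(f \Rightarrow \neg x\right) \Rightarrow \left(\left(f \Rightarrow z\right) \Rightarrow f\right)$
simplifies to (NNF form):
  $f$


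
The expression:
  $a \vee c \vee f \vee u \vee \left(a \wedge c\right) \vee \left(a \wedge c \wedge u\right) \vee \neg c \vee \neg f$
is always true.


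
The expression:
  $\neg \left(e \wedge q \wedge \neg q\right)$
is always true.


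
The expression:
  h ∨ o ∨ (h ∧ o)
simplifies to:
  h ∨ o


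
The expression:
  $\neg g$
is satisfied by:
  {g: False}


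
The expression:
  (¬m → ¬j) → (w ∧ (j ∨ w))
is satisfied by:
  {w: True, j: True, m: False}
  {w: True, j: False, m: False}
  {m: True, w: True, j: True}
  {m: True, w: True, j: False}
  {j: True, m: False, w: False}


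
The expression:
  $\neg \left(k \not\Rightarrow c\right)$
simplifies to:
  $c \vee \neg k$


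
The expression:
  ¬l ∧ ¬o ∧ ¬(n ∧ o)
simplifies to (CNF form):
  ¬l ∧ ¬o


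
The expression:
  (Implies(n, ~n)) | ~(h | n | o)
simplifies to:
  ~n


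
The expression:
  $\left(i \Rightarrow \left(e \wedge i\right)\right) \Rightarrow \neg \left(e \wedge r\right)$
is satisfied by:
  {e: False, r: False}
  {r: True, e: False}
  {e: True, r: False}


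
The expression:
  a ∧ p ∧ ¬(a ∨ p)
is never true.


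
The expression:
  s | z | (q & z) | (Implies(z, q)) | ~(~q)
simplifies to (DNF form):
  True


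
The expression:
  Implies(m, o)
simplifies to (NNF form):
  o | ~m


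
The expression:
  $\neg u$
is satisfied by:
  {u: False}


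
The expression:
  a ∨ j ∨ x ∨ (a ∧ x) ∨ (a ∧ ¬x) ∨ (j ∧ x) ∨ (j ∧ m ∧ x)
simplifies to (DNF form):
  a ∨ j ∨ x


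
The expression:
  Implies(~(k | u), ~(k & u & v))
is always true.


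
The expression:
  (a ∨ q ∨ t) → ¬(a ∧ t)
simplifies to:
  ¬a ∨ ¬t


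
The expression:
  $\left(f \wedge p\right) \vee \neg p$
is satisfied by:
  {f: True, p: False}
  {p: False, f: False}
  {p: True, f: True}


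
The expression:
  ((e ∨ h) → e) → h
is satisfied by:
  {h: True}


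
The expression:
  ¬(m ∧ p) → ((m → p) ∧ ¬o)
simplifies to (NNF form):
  (m ∧ p) ∨ (¬m ∧ ¬o)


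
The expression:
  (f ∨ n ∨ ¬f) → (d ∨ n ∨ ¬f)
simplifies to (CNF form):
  d ∨ n ∨ ¬f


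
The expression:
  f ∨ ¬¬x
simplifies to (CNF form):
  f ∨ x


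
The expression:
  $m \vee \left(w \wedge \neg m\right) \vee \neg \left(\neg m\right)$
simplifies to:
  $m \vee w$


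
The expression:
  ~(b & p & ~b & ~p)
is always true.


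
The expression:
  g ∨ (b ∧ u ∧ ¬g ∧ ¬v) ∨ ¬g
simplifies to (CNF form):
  True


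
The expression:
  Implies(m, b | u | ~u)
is always true.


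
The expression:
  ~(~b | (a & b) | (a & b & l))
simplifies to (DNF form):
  b & ~a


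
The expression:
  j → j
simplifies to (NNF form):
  True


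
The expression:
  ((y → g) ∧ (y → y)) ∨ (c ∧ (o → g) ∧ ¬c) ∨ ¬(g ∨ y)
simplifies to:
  g ∨ ¬y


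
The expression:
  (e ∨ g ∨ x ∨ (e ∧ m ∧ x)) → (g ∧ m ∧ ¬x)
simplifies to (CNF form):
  ¬x ∧ (g ∨ ¬e) ∧ (m ∨ ¬g)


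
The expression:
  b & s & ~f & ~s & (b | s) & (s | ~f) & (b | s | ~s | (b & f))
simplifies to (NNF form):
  False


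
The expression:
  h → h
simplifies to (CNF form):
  True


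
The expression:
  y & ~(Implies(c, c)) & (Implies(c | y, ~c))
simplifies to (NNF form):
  False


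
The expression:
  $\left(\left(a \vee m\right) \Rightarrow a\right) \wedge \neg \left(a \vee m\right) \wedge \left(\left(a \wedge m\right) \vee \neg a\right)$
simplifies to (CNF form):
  $\neg a \wedge \neg m$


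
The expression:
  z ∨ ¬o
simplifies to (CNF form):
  z ∨ ¬o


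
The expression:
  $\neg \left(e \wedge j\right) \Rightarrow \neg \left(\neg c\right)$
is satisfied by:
  {c: True, e: True, j: True}
  {c: True, e: True, j: False}
  {c: True, j: True, e: False}
  {c: True, j: False, e: False}
  {e: True, j: True, c: False}


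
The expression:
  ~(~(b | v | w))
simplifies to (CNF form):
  b | v | w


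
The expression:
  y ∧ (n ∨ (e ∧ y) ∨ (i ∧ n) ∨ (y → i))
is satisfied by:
  {y: True, i: True, n: True, e: True}
  {y: True, i: True, n: True, e: False}
  {y: True, i: True, e: True, n: False}
  {y: True, i: True, e: False, n: False}
  {y: True, n: True, e: True, i: False}
  {y: True, n: True, e: False, i: False}
  {y: True, n: False, e: True, i: False}


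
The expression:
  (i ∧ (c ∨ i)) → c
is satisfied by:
  {c: True, i: False}
  {i: False, c: False}
  {i: True, c: True}


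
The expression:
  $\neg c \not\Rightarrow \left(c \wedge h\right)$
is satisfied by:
  {c: False}


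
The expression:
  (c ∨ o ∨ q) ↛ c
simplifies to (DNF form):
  (o ∧ ¬c) ∨ (q ∧ ¬c)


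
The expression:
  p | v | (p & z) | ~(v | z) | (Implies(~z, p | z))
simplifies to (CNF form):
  True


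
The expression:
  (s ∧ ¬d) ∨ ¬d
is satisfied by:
  {d: False}


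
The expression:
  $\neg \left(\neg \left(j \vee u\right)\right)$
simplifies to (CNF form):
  $j \vee u$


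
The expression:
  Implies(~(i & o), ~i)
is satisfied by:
  {o: True, i: False}
  {i: False, o: False}
  {i: True, o: True}


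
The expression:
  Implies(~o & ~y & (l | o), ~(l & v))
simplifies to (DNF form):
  o | y | ~l | ~v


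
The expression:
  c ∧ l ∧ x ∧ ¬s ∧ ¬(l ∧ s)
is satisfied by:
  {c: True, x: True, l: True, s: False}


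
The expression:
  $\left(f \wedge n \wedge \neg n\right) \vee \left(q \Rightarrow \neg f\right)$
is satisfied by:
  {q: False, f: False}
  {f: True, q: False}
  {q: True, f: False}


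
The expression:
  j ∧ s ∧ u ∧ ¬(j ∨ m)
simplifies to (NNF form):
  False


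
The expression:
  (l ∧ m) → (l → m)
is always true.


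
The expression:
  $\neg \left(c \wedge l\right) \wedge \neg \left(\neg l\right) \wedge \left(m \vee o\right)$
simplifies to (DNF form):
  $\left(l \wedge m \wedge \neg c\right) \vee \left(l \wedge o \wedge \neg c\right)$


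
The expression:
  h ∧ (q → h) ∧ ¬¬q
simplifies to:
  h ∧ q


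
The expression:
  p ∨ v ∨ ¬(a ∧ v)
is always true.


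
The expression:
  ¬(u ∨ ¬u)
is never true.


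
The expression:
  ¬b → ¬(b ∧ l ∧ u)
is always true.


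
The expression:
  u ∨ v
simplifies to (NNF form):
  u ∨ v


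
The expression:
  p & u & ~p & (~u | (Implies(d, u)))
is never true.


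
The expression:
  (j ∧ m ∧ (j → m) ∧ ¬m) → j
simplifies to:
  True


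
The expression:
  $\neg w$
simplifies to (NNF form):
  $\neg w$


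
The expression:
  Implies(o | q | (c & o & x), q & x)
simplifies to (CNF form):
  (q | ~o) & (q | ~q) & (x | ~o) & (x | ~q)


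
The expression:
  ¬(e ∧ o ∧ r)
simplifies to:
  ¬e ∨ ¬o ∨ ¬r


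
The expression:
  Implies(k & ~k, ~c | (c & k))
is always true.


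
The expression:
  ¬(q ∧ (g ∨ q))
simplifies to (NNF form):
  ¬q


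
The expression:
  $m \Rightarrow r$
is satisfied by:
  {r: True, m: False}
  {m: False, r: False}
  {m: True, r: True}


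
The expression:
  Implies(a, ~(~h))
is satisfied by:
  {h: True, a: False}
  {a: False, h: False}
  {a: True, h: True}


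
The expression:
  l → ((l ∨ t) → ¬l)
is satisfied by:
  {l: False}


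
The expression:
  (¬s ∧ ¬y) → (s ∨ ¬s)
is always true.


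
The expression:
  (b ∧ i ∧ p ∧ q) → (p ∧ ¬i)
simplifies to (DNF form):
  ¬b ∨ ¬i ∨ ¬p ∨ ¬q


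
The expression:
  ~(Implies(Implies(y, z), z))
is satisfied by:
  {y: False, z: False}


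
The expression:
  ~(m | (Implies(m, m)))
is never true.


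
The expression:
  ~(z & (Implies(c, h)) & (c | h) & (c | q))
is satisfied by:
  {c: False, h: False, z: False, q: False}
  {q: True, c: False, h: False, z: False}
  {c: True, q: False, h: False, z: False}
  {q: True, c: True, h: False, z: False}
  {z: True, q: False, c: False, h: False}
  {z: True, q: True, c: False, h: False}
  {z: True, c: True, q: False, h: False}
  {z: True, q: True, c: True, h: False}
  {h: True, z: False, c: False, q: False}
  {h: True, q: True, z: False, c: False}
  {h: True, c: True, z: False, q: False}
  {q: True, h: True, c: True, z: False}
  {h: True, z: True, q: False, c: False}


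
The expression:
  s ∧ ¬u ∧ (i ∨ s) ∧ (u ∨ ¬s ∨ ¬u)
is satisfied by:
  {s: True, u: False}


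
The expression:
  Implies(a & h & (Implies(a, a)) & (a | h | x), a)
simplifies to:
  True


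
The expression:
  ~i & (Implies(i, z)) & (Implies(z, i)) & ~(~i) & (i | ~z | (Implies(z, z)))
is never true.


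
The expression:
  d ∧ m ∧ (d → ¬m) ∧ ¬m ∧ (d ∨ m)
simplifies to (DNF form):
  False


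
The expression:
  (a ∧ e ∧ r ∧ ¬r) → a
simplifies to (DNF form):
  True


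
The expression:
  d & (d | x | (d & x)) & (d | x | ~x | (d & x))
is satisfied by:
  {d: True}


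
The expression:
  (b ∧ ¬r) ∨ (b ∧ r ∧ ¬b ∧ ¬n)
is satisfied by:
  {b: True, r: False}


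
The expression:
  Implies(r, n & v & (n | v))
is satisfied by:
  {v: True, n: True, r: False}
  {v: True, n: False, r: False}
  {n: True, v: False, r: False}
  {v: False, n: False, r: False}
  {r: True, v: True, n: True}


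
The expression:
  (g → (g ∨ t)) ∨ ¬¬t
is always true.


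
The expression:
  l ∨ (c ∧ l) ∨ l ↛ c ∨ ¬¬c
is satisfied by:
  {c: True, l: True}
  {c: True, l: False}
  {l: True, c: False}


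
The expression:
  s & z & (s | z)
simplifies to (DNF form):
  s & z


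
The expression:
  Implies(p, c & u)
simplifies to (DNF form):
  ~p | (c & u)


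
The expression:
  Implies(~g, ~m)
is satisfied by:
  {g: True, m: False}
  {m: False, g: False}
  {m: True, g: True}


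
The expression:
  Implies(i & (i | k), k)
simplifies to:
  k | ~i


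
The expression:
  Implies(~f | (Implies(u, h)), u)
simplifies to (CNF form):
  u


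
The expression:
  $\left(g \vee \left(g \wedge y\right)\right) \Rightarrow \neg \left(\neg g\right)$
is always true.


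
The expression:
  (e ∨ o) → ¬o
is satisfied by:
  {o: False}


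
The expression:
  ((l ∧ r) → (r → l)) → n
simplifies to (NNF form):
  n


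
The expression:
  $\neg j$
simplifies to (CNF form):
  $\neg j$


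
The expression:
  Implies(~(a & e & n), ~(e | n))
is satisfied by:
  {a: True, n: False, e: False}
  {a: False, n: False, e: False}
  {n: True, e: True, a: True}


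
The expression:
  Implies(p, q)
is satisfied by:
  {q: True, p: False}
  {p: False, q: False}
  {p: True, q: True}


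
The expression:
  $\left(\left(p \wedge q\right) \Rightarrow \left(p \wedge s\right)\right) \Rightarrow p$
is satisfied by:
  {p: True}


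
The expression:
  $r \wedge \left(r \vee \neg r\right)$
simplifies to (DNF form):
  $r$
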